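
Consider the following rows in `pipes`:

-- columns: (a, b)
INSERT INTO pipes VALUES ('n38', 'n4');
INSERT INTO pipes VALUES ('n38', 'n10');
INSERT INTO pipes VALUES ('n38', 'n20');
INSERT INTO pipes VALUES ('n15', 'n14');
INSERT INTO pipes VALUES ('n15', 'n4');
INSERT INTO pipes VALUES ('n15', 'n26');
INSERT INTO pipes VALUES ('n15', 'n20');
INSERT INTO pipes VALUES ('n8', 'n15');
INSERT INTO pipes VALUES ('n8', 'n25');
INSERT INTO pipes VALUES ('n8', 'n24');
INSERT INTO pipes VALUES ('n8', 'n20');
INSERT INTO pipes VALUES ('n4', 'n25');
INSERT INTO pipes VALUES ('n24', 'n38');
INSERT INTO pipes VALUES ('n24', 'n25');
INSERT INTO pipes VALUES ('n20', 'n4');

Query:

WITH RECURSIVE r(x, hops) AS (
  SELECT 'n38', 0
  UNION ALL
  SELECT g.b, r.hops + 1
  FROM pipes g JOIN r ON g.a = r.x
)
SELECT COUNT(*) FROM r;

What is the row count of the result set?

7

Base: (n38, hops=0).
Iteration 1: edges from {n38} -> (n10, hops=1), (n20, hops=1), (n4, hops=1).
Iteration 2: edges from {n10,n20,n4} -> (n25, hops=2), (n4, hops=2).
Iteration 3: edges from {n25,n4} -> (n25, hops=3).
Iteration 4: no outgoing edges from {n25}; recursion stops.
Total rows emitted: 7.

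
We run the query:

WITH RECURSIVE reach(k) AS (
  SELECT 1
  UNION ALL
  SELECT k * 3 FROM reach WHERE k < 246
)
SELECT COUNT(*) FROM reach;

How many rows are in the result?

Base: k=1.
Iteration 1: 1 < 246 holds -> k = 1 * 3 = 3.
Iteration 2: 3 < 246 holds -> k = 3 * 3 = 9.
Iteration 3: 9 < 246 holds -> k = 9 * 3 = 27.
Iteration 4: 27 < 246 holds -> k = 27 * 3 = 81.
Iteration 5: 81 < 246 holds -> k = 81 * 3 = 243.
Iteration 6: 243 < 246 holds -> k = 243 * 3 = 729.
Iteration 7: 729 < 246 fails; recursion stops.
Total rows emitted: 7.

7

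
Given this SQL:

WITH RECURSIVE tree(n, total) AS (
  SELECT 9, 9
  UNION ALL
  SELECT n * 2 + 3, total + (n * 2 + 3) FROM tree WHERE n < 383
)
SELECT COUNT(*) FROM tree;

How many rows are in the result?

7

Base: n=9, total=9.
Iteration 1: 9 < 383 holds -> n = 9 * 2 + 3 = 21, total = 9 + 21 = 30.
Iteration 2: 21 < 383 holds -> n = 21 * 2 + 3 = 45, total = 30 + 45 = 75.
Iteration 3: 45 < 383 holds -> n = 45 * 2 + 3 = 93, total = 75 + 93 = 168.
Iteration 4: 93 < 383 holds -> n = 93 * 2 + 3 = 189, total = 168 + 189 = 357.
Iteration 5: 189 < 383 holds -> n = 189 * 2 + 3 = 381, total = 357 + 381 = 738.
Iteration 6: 381 < 383 holds -> n = 381 * 2 + 3 = 765, total = 738 + 765 = 1503.
Iteration 7: 765 < 383 fails; recursion stops.
Total rows emitted: 7.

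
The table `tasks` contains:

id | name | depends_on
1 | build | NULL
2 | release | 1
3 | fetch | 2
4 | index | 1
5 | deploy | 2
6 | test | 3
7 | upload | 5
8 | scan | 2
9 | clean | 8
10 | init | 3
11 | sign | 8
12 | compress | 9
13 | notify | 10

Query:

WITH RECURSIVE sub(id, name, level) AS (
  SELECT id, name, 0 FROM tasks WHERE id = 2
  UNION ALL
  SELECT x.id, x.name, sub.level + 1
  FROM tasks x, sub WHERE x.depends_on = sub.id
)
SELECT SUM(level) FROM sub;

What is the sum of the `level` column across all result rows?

19

Base: id=2 (release) at level 0.
Iteration 1: rows with depends_on in {2} -> fetch (id 3, level 1), deploy (id 5, level 1), scan (id 8, level 1).
Iteration 2: rows with depends_on in {3,5,8} -> test (id 6, level 2), upload (id 7, level 2), clean (id 9, level 2), init (id 10, level 2), sign (id 11, level 2).
Iteration 3: rows with depends_on in {6,7,9,10,11} -> compress (id 12, level 3), notify (id 13, level 3).
Iteration 4: no rows with depends_on in {12,13}; recursion stops.
SUM(level) = 0 + 1 + 1 + 1 + 2 + 2 + 2 + 2 + 2 + 3 + 3 = 19.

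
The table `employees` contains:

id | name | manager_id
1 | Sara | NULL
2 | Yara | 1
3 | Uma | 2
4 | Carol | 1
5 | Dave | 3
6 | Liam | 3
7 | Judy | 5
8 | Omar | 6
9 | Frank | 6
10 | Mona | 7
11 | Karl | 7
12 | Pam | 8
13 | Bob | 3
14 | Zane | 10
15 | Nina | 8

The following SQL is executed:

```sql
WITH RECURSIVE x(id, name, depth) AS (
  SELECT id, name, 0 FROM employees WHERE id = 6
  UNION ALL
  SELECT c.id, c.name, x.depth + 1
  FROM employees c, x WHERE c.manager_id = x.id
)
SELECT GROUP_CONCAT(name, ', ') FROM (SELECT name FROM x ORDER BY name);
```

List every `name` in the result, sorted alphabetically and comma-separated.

Frank, Liam, Nina, Omar, Pam

Base: id=6 (Liam) at depth 0.
Iteration 1: rows with manager_id in {6} -> Omar (id 8, depth 1), Frank (id 9, depth 1).
Iteration 2: rows with manager_id in {8,9} -> Pam (id 12, depth 2), Nina (id 15, depth 2).
Iteration 3: no rows with manager_id in {12,15}; recursion stops.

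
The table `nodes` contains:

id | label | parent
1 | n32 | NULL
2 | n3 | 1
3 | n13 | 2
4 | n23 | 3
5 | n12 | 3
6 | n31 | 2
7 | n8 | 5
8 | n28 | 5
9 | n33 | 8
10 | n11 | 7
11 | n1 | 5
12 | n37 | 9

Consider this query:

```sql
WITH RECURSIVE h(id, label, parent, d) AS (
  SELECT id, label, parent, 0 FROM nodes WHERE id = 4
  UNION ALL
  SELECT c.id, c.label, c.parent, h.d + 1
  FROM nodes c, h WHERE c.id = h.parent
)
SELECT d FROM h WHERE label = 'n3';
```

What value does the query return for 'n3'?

Base: id=4 (n23), parent=3, d 0.
Iteration 1: join on id=3 -> n13 (id 3, parent=2, d 1).
Iteration 2: join on id=2 -> n3 (id 2, parent=1, d 2).
Iteration 3: join on id=1 -> n32 (id 1, parent=NULL, d 3).
Iteration 4: parent is NULL; no match; recursion stops.

2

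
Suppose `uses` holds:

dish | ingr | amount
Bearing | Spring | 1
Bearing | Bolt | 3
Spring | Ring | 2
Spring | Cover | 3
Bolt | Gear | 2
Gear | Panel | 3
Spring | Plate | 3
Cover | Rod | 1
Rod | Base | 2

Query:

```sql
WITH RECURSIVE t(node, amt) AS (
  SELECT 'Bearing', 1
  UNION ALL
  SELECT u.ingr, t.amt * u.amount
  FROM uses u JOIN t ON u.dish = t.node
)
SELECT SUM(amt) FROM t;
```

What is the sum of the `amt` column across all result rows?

Base: (Bearing, amt=1).
Iteration 1: components of {Bearing} -> Bolt = 1*3 = 3, Spring = 1*1 = 1.
Iteration 2: components of {Bolt,Spring} -> Cover = 1*3 = 3, Gear = 3*2 = 6, Plate = 1*3 = 3, Ring = 1*2 = 2.
Iteration 3: components of {Cover,Gear,Plate,Ring} -> Panel = 6*3 = 18, Rod = 3*1 = 3.
Iteration 4: components of {Panel,Rod} -> Base = 3*2 = 6.
Iteration 5: no further components; recursion stops.
SUM(amt) = 1 + 1 + 3 + 2 + 3 + 3 + 6 + 3 + 18 + 6 = 46.

46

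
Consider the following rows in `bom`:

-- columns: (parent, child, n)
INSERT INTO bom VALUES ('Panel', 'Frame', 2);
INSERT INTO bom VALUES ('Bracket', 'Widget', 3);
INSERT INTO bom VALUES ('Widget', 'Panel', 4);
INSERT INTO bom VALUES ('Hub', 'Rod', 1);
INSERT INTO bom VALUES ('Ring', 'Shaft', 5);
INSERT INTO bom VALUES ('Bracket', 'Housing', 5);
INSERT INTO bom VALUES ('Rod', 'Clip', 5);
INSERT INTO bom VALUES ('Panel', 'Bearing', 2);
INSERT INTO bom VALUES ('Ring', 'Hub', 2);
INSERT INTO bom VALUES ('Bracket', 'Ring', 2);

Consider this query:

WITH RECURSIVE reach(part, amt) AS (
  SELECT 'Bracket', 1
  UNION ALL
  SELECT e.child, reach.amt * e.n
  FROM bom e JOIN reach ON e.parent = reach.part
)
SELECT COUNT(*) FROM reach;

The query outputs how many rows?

11

Base: (Bracket, amt=1).
Iteration 1: components of {Bracket} -> Housing = 1*5 = 5, Ring = 1*2 = 2, Widget = 1*3 = 3.
Iteration 2: components of {Housing,Ring,Widget} -> Hub = 2*2 = 4, Panel = 3*4 = 12, Shaft = 2*5 = 10.
Iteration 3: components of {Hub,Panel,Shaft} -> Bearing = 12*2 = 24, Frame = 12*2 = 24, Rod = 4*1 = 4.
Iteration 4: components of {Bearing,Frame,Rod} -> Clip = 4*5 = 20.
Iteration 5: no further components; recursion stops.
Total rows emitted: 11.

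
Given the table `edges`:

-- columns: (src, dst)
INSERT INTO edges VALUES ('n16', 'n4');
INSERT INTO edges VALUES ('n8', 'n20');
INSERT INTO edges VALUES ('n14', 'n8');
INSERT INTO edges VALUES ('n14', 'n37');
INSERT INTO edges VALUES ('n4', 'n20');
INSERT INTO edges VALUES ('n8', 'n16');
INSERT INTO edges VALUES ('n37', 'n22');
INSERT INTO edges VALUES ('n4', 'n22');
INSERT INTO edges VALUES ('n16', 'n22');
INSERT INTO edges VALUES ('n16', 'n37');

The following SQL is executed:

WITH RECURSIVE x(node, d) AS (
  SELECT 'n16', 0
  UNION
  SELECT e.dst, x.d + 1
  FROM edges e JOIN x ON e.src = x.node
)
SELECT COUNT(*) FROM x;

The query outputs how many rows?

6

Base: (n16, d=0).
Iteration 1: edges from {n16} -> (n22, d=1), (n37, d=1), (n4, d=1).
Iteration 2: edges from {n22,n37,n4} -> (n20, d=2), (n22, d=2). [UNION drops 1 duplicate row(s)]
Iteration 3: no outgoing edges from {n20,n22}; recursion stops.
Total rows emitted: 6.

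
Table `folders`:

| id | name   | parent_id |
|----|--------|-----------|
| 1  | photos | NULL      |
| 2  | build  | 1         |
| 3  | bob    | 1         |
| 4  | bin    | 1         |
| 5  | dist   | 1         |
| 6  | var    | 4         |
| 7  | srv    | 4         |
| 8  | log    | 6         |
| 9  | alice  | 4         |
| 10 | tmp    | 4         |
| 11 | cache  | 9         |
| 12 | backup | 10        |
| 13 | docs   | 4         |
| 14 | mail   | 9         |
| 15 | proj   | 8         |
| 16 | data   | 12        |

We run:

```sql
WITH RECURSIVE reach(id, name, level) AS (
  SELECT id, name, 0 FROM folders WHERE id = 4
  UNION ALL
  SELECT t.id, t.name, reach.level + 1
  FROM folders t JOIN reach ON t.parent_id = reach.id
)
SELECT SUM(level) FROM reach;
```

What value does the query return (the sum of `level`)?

Base: id=4 (bin) at level 0.
Iteration 1: rows with parent_id in {4} -> var (id 6, level 1), srv (id 7, level 1), alice (id 9, level 1), tmp (id 10, level 1), docs (id 13, level 1).
Iteration 2: rows with parent_id in {6,7,9,10,13} -> log (id 8, level 2), cache (id 11, level 2), backup (id 12, level 2), mail (id 14, level 2).
Iteration 3: rows with parent_id in {8,11,12,14} -> proj (id 15, level 3), data (id 16, level 3).
Iteration 4: no rows with parent_id in {15,16}; recursion stops.
SUM(level) = 0 + 1 + 1 + 1 + 1 + 1 + 2 + 2 + 2 + 2 + 3 + 3 = 19.

19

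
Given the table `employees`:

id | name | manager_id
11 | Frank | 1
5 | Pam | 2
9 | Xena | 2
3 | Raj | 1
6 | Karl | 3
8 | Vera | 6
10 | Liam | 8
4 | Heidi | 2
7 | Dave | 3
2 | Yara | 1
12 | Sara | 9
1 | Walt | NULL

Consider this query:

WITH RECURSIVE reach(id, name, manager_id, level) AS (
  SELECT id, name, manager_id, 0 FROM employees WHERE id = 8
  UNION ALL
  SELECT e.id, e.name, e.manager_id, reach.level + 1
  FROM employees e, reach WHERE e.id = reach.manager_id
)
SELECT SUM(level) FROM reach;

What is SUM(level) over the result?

Base: id=8 (Vera), manager_id=6, level 0.
Iteration 1: join on id=6 -> Karl (id 6, manager_id=3, level 1).
Iteration 2: join on id=3 -> Raj (id 3, manager_id=1, level 2).
Iteration 3: join on id=1 -> Walt (id 1, manager_id=NULL, level 3).
Iteration 4: manager_id is NULL; no match; recursion stops.
SUM(level) = 0 + 1 + 2 + 3 = 6.

6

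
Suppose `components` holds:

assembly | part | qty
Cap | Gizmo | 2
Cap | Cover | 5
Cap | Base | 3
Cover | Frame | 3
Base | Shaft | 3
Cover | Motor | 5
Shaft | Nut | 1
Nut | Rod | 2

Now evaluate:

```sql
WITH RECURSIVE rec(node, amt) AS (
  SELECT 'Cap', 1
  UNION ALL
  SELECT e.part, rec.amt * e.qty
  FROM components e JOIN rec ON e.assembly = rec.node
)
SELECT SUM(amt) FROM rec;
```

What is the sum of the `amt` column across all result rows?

Base: (Cap, amt=1).
Iteration 1: components of {Cap} -> Base = 1*3 = 3, Cover = 1*5 = 5, Gizmo = 1*2 = 2.
Iteration 2: components of {Base,Cover,Gizmo} -> Frame = 5*3 = 15, Motor = 5*5 = 25, Shaft = 3*3 = 9.
Iteration 3: components of {Frame,Motor,Shaft} -> Nut = 9*1 = 9.
Iteration 4: components of {Nut} -> Rod = 9*2 = 18.
Iteration 5: no further components; recursion stops.
SUM(amt) = 1 + 2 + 5 + 3 + 15 + 25 + 9 + 9 + 18 = 87.

87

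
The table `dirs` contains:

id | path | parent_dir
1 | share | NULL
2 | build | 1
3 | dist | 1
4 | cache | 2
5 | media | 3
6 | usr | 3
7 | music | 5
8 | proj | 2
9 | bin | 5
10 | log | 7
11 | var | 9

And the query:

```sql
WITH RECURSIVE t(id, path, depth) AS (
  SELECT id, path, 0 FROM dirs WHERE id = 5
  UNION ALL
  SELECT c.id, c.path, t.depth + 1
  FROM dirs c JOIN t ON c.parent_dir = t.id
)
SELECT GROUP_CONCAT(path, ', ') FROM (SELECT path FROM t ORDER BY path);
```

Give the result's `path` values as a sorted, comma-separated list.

Base: id=5 (media) at depth 0.
Iteration 1: rows with parent_dir in {5} -> music (id 7, depth 1), bin (id 9, depth 1).
Iteration 2: rows with parent_dir in {7,9} -> log (id 10, depth 2), var (id 11, depth 2).
Iteration 3: no rows with parent_dir in {10,11}; recursion stops.

bin, log, media, music, var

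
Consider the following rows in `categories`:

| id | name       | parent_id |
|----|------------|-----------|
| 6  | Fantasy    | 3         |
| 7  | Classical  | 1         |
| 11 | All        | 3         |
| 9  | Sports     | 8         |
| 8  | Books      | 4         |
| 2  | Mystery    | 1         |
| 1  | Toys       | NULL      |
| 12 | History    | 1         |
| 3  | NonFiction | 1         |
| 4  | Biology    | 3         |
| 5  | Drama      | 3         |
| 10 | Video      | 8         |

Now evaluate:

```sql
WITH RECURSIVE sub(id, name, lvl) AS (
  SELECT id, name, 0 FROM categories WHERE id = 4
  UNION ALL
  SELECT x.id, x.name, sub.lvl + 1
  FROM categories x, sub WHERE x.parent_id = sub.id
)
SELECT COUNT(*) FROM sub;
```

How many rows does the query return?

Base: id=4 (Biology) at lvl 0.
Iteration 1: rows with parent_id in {4} -> Books (id 8, lvl 1).
Iteration 2: rows with parent_id in {8} -> Sports (id 9, lvl 2), Video (id 10, lvl 2).
Iteration 3: no rows with parent_id in {9,10}; recursion stops.
Total rows emitted: 4.

4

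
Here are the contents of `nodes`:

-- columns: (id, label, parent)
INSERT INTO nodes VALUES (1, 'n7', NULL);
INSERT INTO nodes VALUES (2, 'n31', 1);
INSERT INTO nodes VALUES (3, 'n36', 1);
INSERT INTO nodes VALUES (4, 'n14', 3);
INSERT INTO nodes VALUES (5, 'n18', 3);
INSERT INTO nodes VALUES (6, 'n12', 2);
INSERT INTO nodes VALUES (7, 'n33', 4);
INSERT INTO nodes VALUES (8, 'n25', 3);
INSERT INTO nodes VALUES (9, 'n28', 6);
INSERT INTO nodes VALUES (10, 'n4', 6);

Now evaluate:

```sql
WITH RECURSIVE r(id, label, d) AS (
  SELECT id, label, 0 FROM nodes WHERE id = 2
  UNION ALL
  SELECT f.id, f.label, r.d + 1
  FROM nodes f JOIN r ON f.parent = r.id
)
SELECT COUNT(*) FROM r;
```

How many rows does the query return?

Base: id=2 (n31) at d 0.
Iteration 1: rows with parent in {2} -> n12 (id 6, d 1).
Iteration 2: rows with parent in {6} -> n28 (id 9, d 2), n4 (id 10, d 2).
Iteration 3: no rows with parent in {9,10}; recursion stops.
Total rows emitted: 4.

4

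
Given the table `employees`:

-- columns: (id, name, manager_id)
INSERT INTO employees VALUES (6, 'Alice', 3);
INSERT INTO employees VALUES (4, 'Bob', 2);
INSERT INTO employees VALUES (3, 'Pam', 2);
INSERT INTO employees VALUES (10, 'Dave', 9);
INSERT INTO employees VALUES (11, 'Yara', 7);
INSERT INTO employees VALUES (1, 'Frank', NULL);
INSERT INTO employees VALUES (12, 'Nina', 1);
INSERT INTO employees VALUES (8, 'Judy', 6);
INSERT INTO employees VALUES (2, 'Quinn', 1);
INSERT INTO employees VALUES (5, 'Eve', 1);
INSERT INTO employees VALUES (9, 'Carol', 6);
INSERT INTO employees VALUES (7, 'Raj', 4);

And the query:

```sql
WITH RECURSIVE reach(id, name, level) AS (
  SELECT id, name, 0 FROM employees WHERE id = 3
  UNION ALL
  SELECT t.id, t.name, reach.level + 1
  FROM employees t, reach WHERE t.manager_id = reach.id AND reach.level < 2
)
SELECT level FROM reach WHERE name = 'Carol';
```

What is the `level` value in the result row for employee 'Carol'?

Base: id=3 (Pam) at level 0.
Iteration 1: rows with manager_id in {3} -> Alice (id 6, level 1).
Iteration 2: rows with manager_id in {6} -> Judy (id 8, level 2), Carol (id 9, level 2).
Iteration 3: level < 2 fails for all current rows; recursion stops.

2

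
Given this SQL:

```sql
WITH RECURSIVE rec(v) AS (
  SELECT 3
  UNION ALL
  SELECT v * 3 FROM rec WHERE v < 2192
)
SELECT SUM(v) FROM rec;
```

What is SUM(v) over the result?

9840

Base: v=3.
Iteration 1: 3 < 2192 holds -> v = 3 * 3 = 9.
Iteration 2: 9 < 2192 holds -> v = 9 * 3 = 27.
Iteration 3: 27 < 2192 holds -> v = 27 * 3 = 81.
Iteration 4: 81 < 2192 holds -> v = 81 * 3 = 243.
Iteration 5: 243 < 2192 holds -> v = 243 * 3 = 729.
Iteration 6: 729 < 2192 holds -> v = 729 * 3 = 2187.
Iteration 7: 2187 < 2192 holds -> v = 2187 * 3 = 6561.
Iteration 8: 6561 < 2192 fails; recursion stops.
SUM(v) = 3 + 9 + 27 + 81 + 243 + 729 + 2187 + 6561 = 9840.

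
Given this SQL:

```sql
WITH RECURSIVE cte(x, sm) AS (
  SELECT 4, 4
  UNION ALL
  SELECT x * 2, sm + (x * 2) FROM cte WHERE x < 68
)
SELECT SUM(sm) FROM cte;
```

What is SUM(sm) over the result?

Base: x=4, sm=4.
Iteration 1: 4 < 68 holds -> x = 4 * 2 = 8, sm = 4 + 8 = 12.
Iteration 2: 8 < 68 holds -> x = 8 * 2 = 16, sm = 12 + 16 = 28.
Iteration 3: 16 < 68 holds -> x = 16 * 2 = 32, sm = 28 + 32 = 60.
Iteration 4: 32 < 68 holds -> x = 32 * 2 = 64, sm = 60 + 64 = 124.
Iteration 5: 64 < 68 holds -> x = 64 * 2 = 128, sm = 124 + 128 = 252.
Iteration 6: 128 < 68 fails; recursion stops.
SUM(sm) = 4 + 12 + 28 + 60 + 124 + 252 = 480.

480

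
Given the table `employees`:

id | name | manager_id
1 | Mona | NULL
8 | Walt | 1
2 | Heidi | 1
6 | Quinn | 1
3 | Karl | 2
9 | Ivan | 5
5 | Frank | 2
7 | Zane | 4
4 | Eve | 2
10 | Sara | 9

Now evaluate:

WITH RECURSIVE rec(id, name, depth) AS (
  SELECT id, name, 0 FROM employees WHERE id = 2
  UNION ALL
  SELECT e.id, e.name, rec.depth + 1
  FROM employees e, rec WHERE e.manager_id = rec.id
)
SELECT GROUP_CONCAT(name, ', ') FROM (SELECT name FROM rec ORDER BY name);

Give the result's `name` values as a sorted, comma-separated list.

Base: id=2 (Heidi) at depth 0.
Iteration 1: rows with manager_id in {2} -> Karl (id 3, depth 1), Eve (id 4, depth 1), Frank (id 5, depth 1).
Iteration 2: rows with manager_id in {3,4,5} -> Zane (id 7, depth 2), Ivan (id 9, depth 2).
Iteration 3: rows with manager_id in {7,9} -> Sara (id 10, depth 3).
Iteration 4: no rows with manager_id in {10}; recursion stops.

Eve, Frank, Heidi, Ivan, Karl, Sara, Zane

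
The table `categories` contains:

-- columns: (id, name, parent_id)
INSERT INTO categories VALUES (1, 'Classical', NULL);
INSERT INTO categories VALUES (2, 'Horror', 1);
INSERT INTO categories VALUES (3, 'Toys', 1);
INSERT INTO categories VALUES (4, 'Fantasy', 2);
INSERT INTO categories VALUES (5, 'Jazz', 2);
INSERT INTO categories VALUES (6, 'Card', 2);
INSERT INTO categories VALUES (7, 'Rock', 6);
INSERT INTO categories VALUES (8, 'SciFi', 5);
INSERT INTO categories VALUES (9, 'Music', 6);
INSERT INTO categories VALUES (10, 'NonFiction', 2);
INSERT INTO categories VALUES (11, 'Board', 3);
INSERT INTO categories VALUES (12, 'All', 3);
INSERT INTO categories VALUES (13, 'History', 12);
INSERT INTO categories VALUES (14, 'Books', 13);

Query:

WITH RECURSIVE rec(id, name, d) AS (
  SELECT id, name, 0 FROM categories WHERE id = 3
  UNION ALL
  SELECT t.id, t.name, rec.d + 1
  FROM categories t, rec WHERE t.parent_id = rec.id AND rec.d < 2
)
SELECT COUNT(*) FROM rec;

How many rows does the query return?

4

Base: id=3 (Toys) at d 0.
Iteration 1: rows with parent_id in {3} -> Board (id 11, d 1), All (id 12, d 1).
Iteration 2: rows with parent_id in {11,12} -> History (id 13, d 2).
Iteration 3: d < 2 fails for all current rows; recursion stops.
Total rows emitted: 4.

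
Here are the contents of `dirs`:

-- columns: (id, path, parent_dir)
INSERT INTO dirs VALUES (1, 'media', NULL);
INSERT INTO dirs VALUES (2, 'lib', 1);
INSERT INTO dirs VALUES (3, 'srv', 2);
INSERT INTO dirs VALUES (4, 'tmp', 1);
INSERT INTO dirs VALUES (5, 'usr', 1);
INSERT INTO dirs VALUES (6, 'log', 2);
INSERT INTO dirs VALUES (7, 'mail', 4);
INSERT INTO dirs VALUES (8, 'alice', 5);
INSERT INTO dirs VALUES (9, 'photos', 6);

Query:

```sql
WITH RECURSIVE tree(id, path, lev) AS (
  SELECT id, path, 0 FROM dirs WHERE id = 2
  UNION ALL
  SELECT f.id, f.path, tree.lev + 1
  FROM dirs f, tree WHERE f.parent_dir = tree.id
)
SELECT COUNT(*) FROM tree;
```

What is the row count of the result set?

4

Base: id=2 (lib) at lev 0.
Iteration 1: rows with parent_dir in {2} -> srv (id 3, lev 1), log (id 6, lev 1).
Iteration 2: rows with parent_dir in {3,6} -> photos (id 9, lev 2).
Iteration 3: no rows with parent_dir in {9}; recursion stops.
Total rows emitted: 4.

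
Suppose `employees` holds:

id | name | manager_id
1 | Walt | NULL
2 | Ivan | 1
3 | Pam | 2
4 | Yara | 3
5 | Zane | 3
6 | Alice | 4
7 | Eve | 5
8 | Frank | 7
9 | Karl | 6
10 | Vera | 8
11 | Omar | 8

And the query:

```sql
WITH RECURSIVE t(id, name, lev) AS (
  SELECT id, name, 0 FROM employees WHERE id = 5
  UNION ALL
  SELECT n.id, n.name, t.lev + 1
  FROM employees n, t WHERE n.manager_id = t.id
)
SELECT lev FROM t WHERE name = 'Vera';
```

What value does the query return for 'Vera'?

3

Base: id=5 (Zane) at lev 0.
Iteration 1: rows with manager_id in {5} -> Eve (id 7, lev 1).
Iteration 2: rows with manager_id in {7} -> Frank (id 8, lev 2).
Iteration 3: rows with manager_id in {8} -> Vera (id 10, lev 3), Omar (id 11, lev 3).
Iteration 4: no rows with manager_id in {10,11}; recursion stops.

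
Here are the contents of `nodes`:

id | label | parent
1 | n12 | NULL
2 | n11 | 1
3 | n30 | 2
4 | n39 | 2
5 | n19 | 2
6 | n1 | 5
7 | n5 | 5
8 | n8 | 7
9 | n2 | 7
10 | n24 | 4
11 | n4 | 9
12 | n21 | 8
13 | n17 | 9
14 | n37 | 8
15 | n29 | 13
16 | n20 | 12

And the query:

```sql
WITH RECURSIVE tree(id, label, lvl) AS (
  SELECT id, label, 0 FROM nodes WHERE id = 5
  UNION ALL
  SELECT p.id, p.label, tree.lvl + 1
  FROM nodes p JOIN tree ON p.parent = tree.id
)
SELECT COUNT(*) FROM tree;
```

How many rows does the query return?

Base: id=5 (n19) at lvl 0.
Iteration 1: rows with parent in {5} -> n1 (id 6, lvl 1), n5 (id 7, lvl 1).
Iteration 2: rows with parent in {6,7} -> n8 (id 8, lvl 2), n2 (id 9, lvl 2).
Iteration 3: rows with parent in {8,9} -> n4 (id 11, lvl 3), n21 (id 12, lvl 3), n17 (id 13, lvl 3), n37 (id 14, lvl 3).
Iteration 4: rows with parent in {11,12,13,14} -> n29 (id 15, lvl 4), n20 (id 16, lvl 4).
Iteration 5: no rows with parent in {15,16}; recursion stops.
Total rows emitted: 11.

11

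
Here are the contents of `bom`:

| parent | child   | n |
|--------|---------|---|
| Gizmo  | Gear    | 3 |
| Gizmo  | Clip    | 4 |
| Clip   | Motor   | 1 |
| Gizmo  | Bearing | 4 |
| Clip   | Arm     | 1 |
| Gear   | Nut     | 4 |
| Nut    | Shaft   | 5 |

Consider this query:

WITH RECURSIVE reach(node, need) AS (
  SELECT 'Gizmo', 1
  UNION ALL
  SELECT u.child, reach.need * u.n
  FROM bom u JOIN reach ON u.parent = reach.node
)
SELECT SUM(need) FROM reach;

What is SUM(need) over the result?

92

Base: (Gizmo, need=1).
Iteration 1: components of {Gizmo} -> Bearing = 1*4 = 4, Clip = 1*4 = 4, Gear = 1*3 = 3.
Iteration 2: components of {Bearing,Clip,Gear} -> Arm = 4*1 = 4, Motor = 4*1 = 4, Nut = 3*4 = 12.
Iteration 3: components of {Arm,Motor,Nut} -> Shaft = 12*5 = 60.
Iteration 4: no further components; recursion stops.
SUM(need) = 1 + 3 + 4 + 4 + 12 + 4 + 4 + 60 = 92.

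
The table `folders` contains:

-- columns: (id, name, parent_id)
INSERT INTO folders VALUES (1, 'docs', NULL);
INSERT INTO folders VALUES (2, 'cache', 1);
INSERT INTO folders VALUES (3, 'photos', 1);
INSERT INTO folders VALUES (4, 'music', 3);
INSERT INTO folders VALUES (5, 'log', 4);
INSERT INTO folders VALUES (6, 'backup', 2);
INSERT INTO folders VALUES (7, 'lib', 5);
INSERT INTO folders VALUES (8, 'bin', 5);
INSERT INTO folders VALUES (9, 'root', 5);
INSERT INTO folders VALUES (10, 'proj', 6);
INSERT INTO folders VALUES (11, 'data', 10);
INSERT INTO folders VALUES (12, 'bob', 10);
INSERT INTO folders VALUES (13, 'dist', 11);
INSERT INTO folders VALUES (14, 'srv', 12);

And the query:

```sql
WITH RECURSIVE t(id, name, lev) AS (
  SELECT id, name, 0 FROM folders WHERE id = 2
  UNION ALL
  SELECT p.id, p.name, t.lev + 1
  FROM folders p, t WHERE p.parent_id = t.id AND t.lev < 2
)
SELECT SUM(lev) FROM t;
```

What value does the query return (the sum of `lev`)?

Base: id=2 (cache) at lev 0.
Iteration 1: rows with parent_id in {2} -> backup (id 6, lev 1).
Iteration 2: rows with parent_id in {6} -> proj (id 10, lev 2).
Iteration 3: lev < 2 fails for all current rows; recursion stops.
SUM(lev) = 0 + 1 + 2 = 3.

3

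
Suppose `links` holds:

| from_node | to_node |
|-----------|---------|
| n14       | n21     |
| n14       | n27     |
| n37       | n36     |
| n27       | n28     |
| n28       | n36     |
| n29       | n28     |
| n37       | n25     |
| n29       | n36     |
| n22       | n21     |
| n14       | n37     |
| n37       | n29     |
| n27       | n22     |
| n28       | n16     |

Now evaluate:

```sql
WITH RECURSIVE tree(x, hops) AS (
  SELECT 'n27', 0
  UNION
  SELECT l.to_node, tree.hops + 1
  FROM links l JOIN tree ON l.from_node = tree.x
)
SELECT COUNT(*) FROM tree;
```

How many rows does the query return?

6

Base: (n27, hops=0).
Iteration 1: edges from {n27} -> (n22, hops=1), (n28, hops=1).
Iteration 2: edges from {n22,n28} -> (n16, hops=2), (n21, hops=2), (n36, hops=2).
Iteration 3: no outgoing edges from {n16,n21,n36}; recursion stops.
Total rows emitted: 6.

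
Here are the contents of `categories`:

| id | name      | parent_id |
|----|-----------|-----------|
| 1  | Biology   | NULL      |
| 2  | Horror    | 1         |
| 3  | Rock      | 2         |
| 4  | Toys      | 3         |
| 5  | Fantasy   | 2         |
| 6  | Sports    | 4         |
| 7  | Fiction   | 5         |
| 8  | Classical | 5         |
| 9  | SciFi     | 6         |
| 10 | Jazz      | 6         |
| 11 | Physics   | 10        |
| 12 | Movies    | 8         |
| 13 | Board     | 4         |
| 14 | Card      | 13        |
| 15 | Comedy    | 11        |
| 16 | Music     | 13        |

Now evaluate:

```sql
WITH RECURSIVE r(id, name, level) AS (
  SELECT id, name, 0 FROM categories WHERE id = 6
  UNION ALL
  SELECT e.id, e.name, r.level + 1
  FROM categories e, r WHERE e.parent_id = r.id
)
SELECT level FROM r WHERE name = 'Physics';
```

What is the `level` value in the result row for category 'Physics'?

Base: id=6 (Sports) at level 0.
Iteration 1: rows with parent_id in {6} -> SciFi (id 9, level 1), Jazz (id 10, level 1).
Iteration 2: rows with parent_id in {9,10} -> Physics (id 11, level 2).
Iteration 3: rows with parent_id in {11} -> Comedy (id 15, level 3).
Iteration 4: no rows with parent_id in {15}; recursion stops.

2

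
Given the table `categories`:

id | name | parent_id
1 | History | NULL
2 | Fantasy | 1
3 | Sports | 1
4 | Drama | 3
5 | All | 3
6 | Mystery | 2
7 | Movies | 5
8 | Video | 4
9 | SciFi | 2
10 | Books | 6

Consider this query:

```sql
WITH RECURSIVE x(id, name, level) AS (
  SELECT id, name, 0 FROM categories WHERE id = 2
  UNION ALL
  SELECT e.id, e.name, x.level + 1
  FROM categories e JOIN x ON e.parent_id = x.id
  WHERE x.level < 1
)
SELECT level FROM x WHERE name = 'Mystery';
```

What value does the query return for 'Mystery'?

Base: id=2 (Fantasy) at level 0.
Iteration 1: rows with parent_id in {2} -> Mystery (id 6, level 1), SciFi (id 9, level 1).
Iteration 2: level < 1 fails for all current rows; recursion stops.

1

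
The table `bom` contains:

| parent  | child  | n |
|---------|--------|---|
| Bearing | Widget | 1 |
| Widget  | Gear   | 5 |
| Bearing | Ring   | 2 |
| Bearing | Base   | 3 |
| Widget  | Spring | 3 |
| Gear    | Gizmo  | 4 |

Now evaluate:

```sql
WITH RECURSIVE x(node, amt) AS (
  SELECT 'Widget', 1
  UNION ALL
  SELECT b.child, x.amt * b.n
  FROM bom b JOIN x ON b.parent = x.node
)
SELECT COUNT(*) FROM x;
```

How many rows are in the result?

4

Base: (Widget, amt=1).
Iteration 1: components of {Widget} -> Gear = 1*5 = 5, Spring = 1*3 = 3.
Iteration 2: components of {Gear,Spring} -> Gizmo = 5*4 = 20.
Iteration 3: no further components; recursion stops.
Total rows emitted: 4.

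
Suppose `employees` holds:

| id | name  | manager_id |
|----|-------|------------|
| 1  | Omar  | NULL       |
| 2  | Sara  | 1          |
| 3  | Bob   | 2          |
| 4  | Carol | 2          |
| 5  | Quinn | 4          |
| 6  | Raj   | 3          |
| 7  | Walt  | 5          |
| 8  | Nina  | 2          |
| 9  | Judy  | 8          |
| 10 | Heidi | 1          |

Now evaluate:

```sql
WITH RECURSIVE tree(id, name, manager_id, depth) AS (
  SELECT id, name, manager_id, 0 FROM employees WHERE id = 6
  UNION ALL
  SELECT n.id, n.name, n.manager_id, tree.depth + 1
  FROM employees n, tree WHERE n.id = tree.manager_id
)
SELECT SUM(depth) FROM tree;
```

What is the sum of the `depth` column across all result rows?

6

Base: id=6 (Raj), manager_id=3, depth 0.
Iteration 1: join on id=3 -> Bob (id 3, manager_id=2, depth 1).
Iteration 2: join on id=2 -> Sara (id 2, manager_id=1, depth 2).
Iteration 3: join on id=1 -> Omar (id 1, manager_id=NULL, depth 3).
Iteration 4: manager_id is NULL; no match; recursion stops.
SUM(depth) = 0 + 1 + 2 + 3 = 6.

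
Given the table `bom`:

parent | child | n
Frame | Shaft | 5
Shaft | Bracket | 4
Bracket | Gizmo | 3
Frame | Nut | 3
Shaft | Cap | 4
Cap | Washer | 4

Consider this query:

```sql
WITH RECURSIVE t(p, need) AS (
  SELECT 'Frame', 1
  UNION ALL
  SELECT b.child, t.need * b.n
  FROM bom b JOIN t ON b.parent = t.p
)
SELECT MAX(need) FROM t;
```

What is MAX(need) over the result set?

Base: (Frame, need=1).
Iteration 1: components of {Frame} -> Nut = 1*3 = 3, Shaft = 1*5 = 5.
Iteration 2: components of {Nut,Shaft} -> Bracket = 5*4 = 20, Cap = 5*4 = 20.
Iteration 3: components of {Bracket,Cap} -> Gizmo = 20*3 = 60, Washer = 20*4 = 80.
Iteration 4: no further components; recursion stops.
need values: 1, 5, 3, 20, 20, 60, 80; the maximum is 80.

80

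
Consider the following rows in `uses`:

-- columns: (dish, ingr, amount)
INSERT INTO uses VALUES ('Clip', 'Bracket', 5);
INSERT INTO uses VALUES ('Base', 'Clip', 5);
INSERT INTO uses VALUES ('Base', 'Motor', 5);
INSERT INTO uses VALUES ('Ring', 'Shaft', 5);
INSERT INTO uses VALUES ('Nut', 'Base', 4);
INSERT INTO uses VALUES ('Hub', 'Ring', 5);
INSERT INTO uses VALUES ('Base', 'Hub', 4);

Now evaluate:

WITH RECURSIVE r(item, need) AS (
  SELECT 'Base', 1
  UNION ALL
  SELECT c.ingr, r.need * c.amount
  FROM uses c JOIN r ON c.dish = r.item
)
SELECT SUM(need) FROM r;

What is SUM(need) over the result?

Base: (Base, need=1).
Iteration 1: components of {Base} -> Clip = 1*5 = 5, Hub = 1*4 = 4, Motor = 1*5 = 5.
Iteration 2: components of {Clip,Hub,Motor} -> Bracket = 5*5 = 25, Ring = 4*5 = 20.
Iteration 3: components of {Bracket,Ring} -> Shaft = 20*5 = 100.
Iteration 4: no further components; recursion stops.
SUM(need) = 1 + 5 + 5 + 4 + 25 + 20 + 100 = 160.

160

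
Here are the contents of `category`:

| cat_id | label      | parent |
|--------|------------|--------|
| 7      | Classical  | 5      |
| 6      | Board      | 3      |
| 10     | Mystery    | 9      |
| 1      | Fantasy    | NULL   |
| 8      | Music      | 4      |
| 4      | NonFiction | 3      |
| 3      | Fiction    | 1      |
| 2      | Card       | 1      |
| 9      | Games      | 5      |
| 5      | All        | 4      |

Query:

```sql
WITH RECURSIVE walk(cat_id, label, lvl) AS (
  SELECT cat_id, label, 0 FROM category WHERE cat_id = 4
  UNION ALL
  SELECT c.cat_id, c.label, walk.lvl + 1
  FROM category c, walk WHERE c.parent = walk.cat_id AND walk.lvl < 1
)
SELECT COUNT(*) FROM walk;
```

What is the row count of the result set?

Base: cat_id=4 (NonFiction) at lvl 0.
Iteration 1: rows with parent in {4} -> All (id 5, lvl 1), Music (id 8, lvl 1).
Iteration 2: lvl < 1 fails for all current rows; recursion stops.
Total rows emitted: 3.

3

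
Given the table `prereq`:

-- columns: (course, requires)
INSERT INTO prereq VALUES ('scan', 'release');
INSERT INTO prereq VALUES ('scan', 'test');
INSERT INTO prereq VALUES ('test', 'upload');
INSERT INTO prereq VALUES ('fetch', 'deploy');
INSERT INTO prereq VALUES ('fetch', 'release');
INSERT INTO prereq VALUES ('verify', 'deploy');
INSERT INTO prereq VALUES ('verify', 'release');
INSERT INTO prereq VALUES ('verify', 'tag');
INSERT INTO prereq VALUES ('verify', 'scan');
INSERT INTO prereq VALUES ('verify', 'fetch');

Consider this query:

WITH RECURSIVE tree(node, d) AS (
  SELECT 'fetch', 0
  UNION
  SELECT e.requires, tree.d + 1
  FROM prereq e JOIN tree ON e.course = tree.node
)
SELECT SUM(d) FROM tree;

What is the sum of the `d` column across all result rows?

2

Base: (fetch, d=0).
Iteration 1: edges from {fetch} -> (deploy, d=1), (release, d=1).
Iteration 2: no outgoing edges from {deploy,release}; recursion stops.
SUM(d) = 0 + 1 + 1 = 2.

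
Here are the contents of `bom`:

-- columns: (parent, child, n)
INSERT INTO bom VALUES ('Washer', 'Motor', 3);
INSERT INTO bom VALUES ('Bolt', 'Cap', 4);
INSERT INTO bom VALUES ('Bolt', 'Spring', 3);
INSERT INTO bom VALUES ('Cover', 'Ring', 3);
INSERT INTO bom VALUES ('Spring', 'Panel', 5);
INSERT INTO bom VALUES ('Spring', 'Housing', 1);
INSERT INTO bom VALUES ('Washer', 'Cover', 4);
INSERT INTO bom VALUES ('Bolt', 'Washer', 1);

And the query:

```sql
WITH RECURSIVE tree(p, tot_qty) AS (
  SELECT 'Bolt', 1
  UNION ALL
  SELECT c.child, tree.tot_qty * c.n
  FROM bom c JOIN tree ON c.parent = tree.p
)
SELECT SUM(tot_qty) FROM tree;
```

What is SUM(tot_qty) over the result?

46

Base: (Bolt, tot_qty=1).
Iteration 1: components of {Bolt} -> Cap = 1*4 = 4, Spring = 1*3 = 3, Washer = 1*1 = 1.
Iteration 2: components of {Cap,Spring,Washer} -> Cover = 1*4 = 4, Housing = 3*1 = 3, Motor = 1*3 = 3, Panel = 3*5 = 15.
Iteration 3: components of {Cover,Housing,Motor,Panel} -> Ring = 4*3 = 12.
Iteration 4: no further components; recursion stops.
SUM(tot_qty) = 1 + 4 + 1 + 3 + 4 + 3 + 3 + 15 + 12 = 46.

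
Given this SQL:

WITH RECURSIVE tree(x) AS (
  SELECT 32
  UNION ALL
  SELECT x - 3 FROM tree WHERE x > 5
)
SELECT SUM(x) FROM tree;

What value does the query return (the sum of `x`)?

185

Base: x=32.
Iteration 1: 32 > 5 holds -> x = 32 - 3 = 29.
Iteration 2: 29 > 5 holds -> x = 29 - 3 = 26.
Iteration 3: 26 > 5 holds -> x = 26 - 3 = 23.
Iteration 4: 23 > 5 holds -> x = 23 - 3 = 20.
Iteration 5: 20 > 5 holds -> x = 20 - 3 = 17.
Iteration 6: 17 > 5 holds -> x = 17 - 3 = 14.
Iteration 7: 14 > 5 holds -> x = 14 - 3 = 11.
Iteration 8: 11 > 5 holds -> x = 11 - 3 = 8.
Iteration 9: 8 > 5 holds -> x = 8 - 3 = 5.
Iteration 10: 5 > 5 fails; recursion stops.
SUM(x) = 32 + 29 + 26 + 23 + 20 + 17 + 14 + 11 + 8 + 5 = 185.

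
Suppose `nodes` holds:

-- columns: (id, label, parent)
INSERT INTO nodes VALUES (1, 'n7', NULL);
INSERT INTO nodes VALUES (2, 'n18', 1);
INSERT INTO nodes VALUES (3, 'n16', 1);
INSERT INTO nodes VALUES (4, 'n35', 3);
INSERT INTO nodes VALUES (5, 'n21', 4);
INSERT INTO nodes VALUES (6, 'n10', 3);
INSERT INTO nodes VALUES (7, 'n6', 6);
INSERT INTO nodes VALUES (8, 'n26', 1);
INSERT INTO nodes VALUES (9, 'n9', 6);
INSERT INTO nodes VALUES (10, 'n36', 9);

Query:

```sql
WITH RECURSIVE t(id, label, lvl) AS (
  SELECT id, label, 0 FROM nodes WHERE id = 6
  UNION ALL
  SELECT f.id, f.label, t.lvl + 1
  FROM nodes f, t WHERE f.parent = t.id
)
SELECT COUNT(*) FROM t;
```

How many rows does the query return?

Base: id=6 (n10) at lvl 0.
Iteration 1: rows with parent in {6} -> n6 (id 7, lvl 1), n9 (id 9, lvl 1).
Iteration 2: rows with parent in {7,9} -> n36 (id 10, lvl 2).
Iteration 3: no rows with parent in {10}; recursion stops.
Total rows emitted: 4.

4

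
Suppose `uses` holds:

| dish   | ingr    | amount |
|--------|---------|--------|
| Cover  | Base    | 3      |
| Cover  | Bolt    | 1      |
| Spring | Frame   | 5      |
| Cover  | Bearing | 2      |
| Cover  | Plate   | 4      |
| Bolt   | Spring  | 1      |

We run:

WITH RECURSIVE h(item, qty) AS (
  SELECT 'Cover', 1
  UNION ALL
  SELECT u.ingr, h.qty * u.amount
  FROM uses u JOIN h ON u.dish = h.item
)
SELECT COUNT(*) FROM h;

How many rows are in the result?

7

Base: (Cover, qty=1).
Iteration 1: components of {Cover} -> Base = 1*3 = 3, Bearing = 1*2 = 2, Bolt = 1*1 = 1, Plate = 1*4 = 4.
Iteration 2: components of {Base,Bearing,Bolt,Plate} -> Spring = 1*1 = 1.
Iteration 3: components of {Spring} -> Frame = 1*5 = 5.
Iteration 4: no further components; recursion stops.
Total rows emitted: 7.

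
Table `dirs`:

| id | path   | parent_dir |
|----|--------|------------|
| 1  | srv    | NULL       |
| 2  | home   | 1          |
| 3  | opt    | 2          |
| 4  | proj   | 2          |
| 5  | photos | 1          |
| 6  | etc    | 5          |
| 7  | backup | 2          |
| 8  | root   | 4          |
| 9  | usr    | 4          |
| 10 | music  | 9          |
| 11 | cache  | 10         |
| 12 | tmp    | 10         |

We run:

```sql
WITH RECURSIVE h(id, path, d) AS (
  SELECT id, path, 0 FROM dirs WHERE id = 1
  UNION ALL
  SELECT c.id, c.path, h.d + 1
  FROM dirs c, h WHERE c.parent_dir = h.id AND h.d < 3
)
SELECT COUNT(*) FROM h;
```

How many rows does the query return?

Base: id=1 (srv) at d 0.
Iteration 1: rows with parent_dir in {1} -> home (id 2, d 1), photos (id 5, d 1).
Iteration 2: rows with parent_dir in {2,5} -> opt (id 3, d 2), proj (id 4, d 2), etc (id 6, d 2), backup (id 7, d 2).
Iteration 3: rows with parent_dir in {3,4,6,7} -> root (id 8, d 3), usr (id 9, d 3).
Iteration 4: d < 3 fails for all current rows; recursion stops.
Total rows emitted: 9.

9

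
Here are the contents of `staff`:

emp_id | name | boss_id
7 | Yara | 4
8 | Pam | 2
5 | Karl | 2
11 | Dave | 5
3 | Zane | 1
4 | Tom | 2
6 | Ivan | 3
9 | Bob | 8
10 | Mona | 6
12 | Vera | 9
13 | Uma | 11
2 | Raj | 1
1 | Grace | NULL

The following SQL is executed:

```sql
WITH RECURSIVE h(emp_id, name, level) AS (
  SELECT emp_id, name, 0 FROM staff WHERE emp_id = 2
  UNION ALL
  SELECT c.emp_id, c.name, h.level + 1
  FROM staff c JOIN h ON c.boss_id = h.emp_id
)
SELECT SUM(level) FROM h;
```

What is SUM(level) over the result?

Base: emp_id=2 (Raj) at level 0.
Iteration 1: rows with boss_id in {2} -> Tom (id 4, level 1), Karl (id 5, level 1), Pam (id 8, level 1).
Iteration 2: rows with boss_id in {4,5,8} -> Yara (id 7, level 2), Bob (id 9, level 2), Dave (id 11, level 2).
Iteration 3: rows with boss_id in {7,9,11} -> Vera (id 12, level 3), Uma (id 13, level 3).
Iteration 4: no rows with boss_id in {12,13}; recursion stops.
SUM(level) = 0 + 1 + 1 + 1 + 2 + 2 + 2 + 3 + 3 = 15.

15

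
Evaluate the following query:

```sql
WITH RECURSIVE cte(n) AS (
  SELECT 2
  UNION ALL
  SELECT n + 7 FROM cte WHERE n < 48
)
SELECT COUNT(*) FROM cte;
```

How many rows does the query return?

8

Base: n=2.
Iteration 1: 2 < 48 holds -> n = 2 + 7 = 9.
Iteration 2: 9 < 48 holds -> n = 9 + 7 = 16.
Iteration 3: 16 < 48 holds -> n = 16 + 7 = 23.
Iteration 4: 23 < 48 holds -> n = 23 + 7 = 30.
Iteration 5: 30 < 48 holds -> n = 30 + 7 = 37.
Iteration 6: 37 < 48 holds -> n = 37 + 7 = 44.
Iteration 7: 44 < 48 holds -> n = 44 + 7 = 51.
Iteration 8: 51 < 48 fails; recursion stops.
Total rows emitted: 8.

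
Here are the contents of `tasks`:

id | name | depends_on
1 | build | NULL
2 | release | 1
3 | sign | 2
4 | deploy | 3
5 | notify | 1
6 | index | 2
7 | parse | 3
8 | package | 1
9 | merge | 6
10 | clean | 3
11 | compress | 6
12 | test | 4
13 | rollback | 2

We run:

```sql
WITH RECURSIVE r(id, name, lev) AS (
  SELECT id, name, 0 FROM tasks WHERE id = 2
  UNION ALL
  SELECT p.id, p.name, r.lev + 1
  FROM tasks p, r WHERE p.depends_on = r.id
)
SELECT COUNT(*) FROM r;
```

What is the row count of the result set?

Base: id=2 (release) at lev 0.
Iteration 1: rows with depends_on in {2} -> sign (id 3, lev 1), index (id 6, lev 1), rollback (id 13, lev 1).
Iteration 2: rows with depends_on in {3,6,13} -> deploy (id 4, lev 2), parse (id 7, lev 2), merge (id 9, lev 2), clean (id 10, lev 2), compress (id 11, lev 2).
Iteration 3: rows with depends_on in {4,7,9,10,11} -> test (id 12, lev 3).
Iteration 4: no rows with depends_on in {12}; recursion stops.
Total rows emitted: 10.

10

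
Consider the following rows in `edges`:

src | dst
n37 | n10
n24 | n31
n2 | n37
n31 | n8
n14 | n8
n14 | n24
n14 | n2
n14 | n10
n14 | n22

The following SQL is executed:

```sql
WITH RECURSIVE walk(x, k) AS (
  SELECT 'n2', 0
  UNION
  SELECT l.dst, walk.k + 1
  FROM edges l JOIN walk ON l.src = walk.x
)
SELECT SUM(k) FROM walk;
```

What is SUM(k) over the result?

3

Base: (n2, k=0).
Iteration 1: edges from {n2} -> (n37, k=1).
Iteration 2: edges from {n37} -> (n10, k=2).
Iteration 3: no outgoing edges from {n10}; recursion stops.
SUM(k) = 0 + 1 + 2 = 3.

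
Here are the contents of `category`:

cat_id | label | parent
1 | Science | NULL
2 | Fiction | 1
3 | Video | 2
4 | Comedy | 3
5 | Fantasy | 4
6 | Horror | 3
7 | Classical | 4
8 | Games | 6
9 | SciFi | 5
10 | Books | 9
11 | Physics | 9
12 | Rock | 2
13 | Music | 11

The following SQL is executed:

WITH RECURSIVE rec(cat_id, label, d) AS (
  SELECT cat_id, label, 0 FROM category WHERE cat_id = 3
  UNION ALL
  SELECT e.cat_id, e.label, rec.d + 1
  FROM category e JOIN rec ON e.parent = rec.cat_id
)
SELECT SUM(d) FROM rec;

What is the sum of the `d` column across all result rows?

24

Base: cat_id=3 (Video) at d 0.
Iteration 1: rows with parent in {3} -> Comedy (id 4, d 1), Horror (id 6, d 1).
Iteration 2: rows with parent in {4,6} -> Fantasy (id 5, d 2), Classical (id 7, d 2), Games (id 8, d 2).
Iteration 3: rows with parent in {5,7,8} -> SciFi (id 9, d 3).
Iteration 4: rows with parent in {9} -> Books (id 10, d 4), Physics (id 11, d 4).
Iteration 5: rows with parent in {10,11} -> Music (id 13, d 5).
Iteration 6: no rows with parent in {13}; recursion stops.
SUM(d) = 0 + 1 + 1 + 2 + 2 + 2 + 3 + 4 + 4 + 5 = 24.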